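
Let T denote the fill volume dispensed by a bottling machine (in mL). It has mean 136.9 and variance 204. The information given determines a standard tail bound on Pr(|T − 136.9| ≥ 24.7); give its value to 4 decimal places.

0.3344

Mean and variance are known, so Chebyshev's inequality applies.
Chebyshev: Pr(|T − μ| ≥ t) ≤ Var(T)/t².
Bound = 204 / 610.09 = 0.3344.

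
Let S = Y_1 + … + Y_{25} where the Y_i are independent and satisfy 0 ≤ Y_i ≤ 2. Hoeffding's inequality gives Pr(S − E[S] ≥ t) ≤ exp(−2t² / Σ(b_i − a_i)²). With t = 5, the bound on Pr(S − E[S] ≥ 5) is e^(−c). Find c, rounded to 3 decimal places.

0.500

Σ(b_i − a_i)² = 25·(2)² = 100.
c = 2t²/100 = 2·5²/100 = 0.5000.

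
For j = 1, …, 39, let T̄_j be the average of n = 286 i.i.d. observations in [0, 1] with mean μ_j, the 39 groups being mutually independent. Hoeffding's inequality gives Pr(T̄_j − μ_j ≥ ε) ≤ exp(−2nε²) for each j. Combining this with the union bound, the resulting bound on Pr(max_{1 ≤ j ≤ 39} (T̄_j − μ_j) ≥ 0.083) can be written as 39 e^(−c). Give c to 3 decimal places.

3.941

Union bound over the 39 events: Pr(max_{1 ≤ j ≤ 39} (T̄_j − μ_j) ≥ 0.083) ≤ 39·exp(−2nε²) = 39 exp(−2·286·0.083²).
So c = 2·286·0.083² = 3.9405.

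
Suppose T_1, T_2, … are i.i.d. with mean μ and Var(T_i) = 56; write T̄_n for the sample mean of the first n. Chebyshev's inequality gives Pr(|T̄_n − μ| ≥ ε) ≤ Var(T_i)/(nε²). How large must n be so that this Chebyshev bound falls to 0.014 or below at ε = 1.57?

Require 56/(n·1.57²) ≤ 0.014, i.e. n ≥ 56/(0.014·1.57²) = 1622.784.
The smallest integer n is 1623.

1623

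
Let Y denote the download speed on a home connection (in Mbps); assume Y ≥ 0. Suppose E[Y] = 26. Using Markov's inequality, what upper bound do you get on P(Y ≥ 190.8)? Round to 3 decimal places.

0.136

Markov's inequality: for a non-negative random variable, P(Y ≥ a) ≤ E[Y]/a.
Here E[Y] = 26 and a = 190.8, so the bound is 26/190.8 = 0.1363.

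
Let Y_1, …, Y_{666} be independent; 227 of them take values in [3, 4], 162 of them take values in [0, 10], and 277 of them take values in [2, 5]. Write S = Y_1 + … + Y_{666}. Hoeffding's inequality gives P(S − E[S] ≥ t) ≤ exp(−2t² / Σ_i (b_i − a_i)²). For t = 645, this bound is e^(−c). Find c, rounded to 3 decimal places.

43.977

Σ(b_i − a_i)² = 227·1² + 162·10² + 277·3² = 18920.
c = 2t² / 18920 = 2·645² / 18920 = 43.9773.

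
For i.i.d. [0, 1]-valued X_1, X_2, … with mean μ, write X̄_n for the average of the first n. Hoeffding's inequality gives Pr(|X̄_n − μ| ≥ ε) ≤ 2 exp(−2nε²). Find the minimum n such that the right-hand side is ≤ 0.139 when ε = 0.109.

113

Require 2·exp(−2nε²) ≤ 0.139, i.e. 2nε² ≥ ln(2/0.139) = 2.666429.
So n ≥ 2.666429 / (2·0.109²) = 112.214.
The smallest integer n is 113.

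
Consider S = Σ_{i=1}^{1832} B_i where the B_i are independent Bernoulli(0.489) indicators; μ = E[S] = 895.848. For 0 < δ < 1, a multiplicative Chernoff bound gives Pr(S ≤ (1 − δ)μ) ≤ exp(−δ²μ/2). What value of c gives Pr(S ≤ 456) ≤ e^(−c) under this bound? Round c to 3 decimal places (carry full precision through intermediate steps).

Write 456 = (1 − δ)μ, so δ = 1 − 456/895.848 = 0.4909851…
Then the exponent is δ²μ/2 = (μ − 456)²/(2μ) = 107.979402.

107.979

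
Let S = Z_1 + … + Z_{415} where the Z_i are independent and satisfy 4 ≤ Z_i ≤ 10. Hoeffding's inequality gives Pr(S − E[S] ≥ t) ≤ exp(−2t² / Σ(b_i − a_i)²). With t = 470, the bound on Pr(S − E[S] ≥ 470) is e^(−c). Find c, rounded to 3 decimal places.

Σ(b_i − a_i)² = 415·(6)² = 14940.
c = 2t²/14940 = 2·470²/14940 = 29.5716.

29.572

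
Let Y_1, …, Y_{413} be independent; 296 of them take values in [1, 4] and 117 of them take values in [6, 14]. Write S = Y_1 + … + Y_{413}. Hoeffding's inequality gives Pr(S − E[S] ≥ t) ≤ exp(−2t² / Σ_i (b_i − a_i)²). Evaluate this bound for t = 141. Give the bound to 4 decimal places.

Σ(b_i − a_i)² = 296·3² + 117·8² = 10152.
Exponent = 2·141² / 10152 = 3.91667.
Bound = exp(−3.91667) = 0.01991.

0.0199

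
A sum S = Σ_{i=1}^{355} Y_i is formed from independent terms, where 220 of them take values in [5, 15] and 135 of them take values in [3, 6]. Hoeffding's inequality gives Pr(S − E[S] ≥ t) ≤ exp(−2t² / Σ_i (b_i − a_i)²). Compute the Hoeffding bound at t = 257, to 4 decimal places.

0.0034

Σ(b_i − a_i)² = 220·10² + 135·3² = 23215.
Exponent = 2·257² / 23215 = 5.69020.
Bound = exp(−5.69020) = 0.00338.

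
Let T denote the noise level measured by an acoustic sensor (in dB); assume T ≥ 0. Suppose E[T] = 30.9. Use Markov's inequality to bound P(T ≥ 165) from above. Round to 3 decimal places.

0.187

Markov's inequality: for a non-negative random variable, P(T ≥ a) ≤ E[T]/a.
Here E[T] = 30.9 and a = 165, so the bound is 30.9/165 = 0.1873.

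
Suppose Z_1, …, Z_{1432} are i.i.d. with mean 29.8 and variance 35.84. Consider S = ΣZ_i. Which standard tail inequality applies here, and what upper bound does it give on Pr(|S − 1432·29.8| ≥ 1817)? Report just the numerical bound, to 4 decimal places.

0.0155

With mean and variance of each term known, Chebyshev's inequality bounds the deviation of the sum (or sample mean).
Var(S) = n·Var(Z_i) = 1432·35.84 = 51322.88.
Chebyshev: Pr(|S − 1432·29.8| ≥ 1817) ≤ Var(S)/1817² = 51322.88/3301489 = 0.0155.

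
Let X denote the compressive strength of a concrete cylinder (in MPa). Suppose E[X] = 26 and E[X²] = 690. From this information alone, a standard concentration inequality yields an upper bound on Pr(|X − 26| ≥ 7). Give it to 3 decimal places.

The first two moments determine the variance, so Chebyshev's inequality is the sharpest standard bound available.
Var(X) = E[X²] − (E[X])² = 690 − 676 = 14.
Chebyshev's inequality: Pr(|X − μ| ≥ t) ≤ Var(X)/t² = 14/49 = 0.2857.

0.286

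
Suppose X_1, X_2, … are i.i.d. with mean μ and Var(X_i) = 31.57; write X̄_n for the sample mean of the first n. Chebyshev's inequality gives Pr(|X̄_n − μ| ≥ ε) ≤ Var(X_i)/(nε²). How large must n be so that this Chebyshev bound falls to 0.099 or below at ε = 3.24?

Require 31.57/(n·3.24²) ≤ 0.099, i.e. n ≥ 31.57/(0.099·3.24²) = 30.377.
The smallest integer n is 31.

31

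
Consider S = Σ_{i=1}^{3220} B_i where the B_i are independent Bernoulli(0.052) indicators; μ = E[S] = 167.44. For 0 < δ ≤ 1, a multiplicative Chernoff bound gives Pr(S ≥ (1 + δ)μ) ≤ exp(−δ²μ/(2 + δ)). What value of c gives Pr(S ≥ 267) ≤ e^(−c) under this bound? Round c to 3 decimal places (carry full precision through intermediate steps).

Write 267 = (1 + δ)μ, so δ = 267/167.44 − 1 = 0.5946011…
Then the exponent is δ²μ/(2 + δ) = (267 − μ)² / (μ·(2 + δ)) = 22.816024.

22.816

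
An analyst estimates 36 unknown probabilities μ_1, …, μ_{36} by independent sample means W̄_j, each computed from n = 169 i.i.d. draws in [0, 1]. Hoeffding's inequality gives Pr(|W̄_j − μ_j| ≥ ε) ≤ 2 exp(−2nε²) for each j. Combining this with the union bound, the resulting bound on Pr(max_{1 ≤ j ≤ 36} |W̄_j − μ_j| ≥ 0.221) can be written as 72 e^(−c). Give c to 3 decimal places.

16.508

Union bound over the 36 events: Pr(max_{1 ≤ j ≤ 36} |W̄_j − μ_j| ≥ 0.221) ≤ 36·2·exp(−2nε²) = 72 exp(−2·169·0.221²).
So c = 2·169·0.221² = 16.5083.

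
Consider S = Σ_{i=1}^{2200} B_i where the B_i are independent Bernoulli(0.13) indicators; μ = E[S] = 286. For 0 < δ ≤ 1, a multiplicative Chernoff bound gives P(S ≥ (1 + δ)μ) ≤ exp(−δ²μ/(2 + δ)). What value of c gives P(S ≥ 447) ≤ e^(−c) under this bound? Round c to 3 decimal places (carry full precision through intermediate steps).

Write 447 = (1 + δ)μ, so δ = 447/286 − 1 = 0.5629371…
Then the exponent is δ²μ/(2 + δ) = (447 − μ)² / (μ·(2 + δ)) = 35.362892.

35.363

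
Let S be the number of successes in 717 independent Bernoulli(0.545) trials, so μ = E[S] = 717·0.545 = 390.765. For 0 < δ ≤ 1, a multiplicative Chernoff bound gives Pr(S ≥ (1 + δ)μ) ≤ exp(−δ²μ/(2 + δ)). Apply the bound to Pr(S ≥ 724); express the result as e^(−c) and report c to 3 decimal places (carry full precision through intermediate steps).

99.613

Write 724 = (1 + δ)μ, so δ = 724/390.765 − 1 = 0.852776…
Then the exponent is δ²μ/(2 + δ) = (724 − μ)² / (μ·(2 + δ)) = 99.613430.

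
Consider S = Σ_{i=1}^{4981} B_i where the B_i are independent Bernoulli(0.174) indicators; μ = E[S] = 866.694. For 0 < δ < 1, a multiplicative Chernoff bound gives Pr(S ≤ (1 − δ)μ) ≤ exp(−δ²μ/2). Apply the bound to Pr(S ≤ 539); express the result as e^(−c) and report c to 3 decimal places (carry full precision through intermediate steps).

61.950

Write 539 = (1 − δ)μ, so δ = 1 − 539/866.694 = 0.3780965…
Then the exponent is δ²μ/2 = (μ − 539)²/(2μ) = 61.949983.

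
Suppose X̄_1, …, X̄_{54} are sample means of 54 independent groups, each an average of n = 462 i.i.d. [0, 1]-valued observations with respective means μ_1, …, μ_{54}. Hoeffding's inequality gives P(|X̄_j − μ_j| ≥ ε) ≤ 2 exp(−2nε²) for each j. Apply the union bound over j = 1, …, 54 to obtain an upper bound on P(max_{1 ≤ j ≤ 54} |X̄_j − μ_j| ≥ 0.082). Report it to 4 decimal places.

0.2164

Per-experiment Hoeffding bound: 2·exp(−2·462·0.082²) = 2·exp(−6.21298) = 0.0040065.
Union bound over 54 events: 54·0.0040065 = 0.21635.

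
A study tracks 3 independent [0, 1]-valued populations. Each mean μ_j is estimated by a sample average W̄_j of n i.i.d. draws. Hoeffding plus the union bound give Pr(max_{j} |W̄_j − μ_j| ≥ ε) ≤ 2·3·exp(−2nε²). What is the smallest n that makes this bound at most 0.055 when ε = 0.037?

1714

Need 2·3·exp(−2nε²) ≤ 0.055, i.e. exp(−2nε²) ≤ 0.055/6.
So 2nε² ≥ ln(6/0.055) = 4.692182.
Hence n ≥ 4.692182/(2·0.037²) = 1713.726.
The smallest integer n is 1714.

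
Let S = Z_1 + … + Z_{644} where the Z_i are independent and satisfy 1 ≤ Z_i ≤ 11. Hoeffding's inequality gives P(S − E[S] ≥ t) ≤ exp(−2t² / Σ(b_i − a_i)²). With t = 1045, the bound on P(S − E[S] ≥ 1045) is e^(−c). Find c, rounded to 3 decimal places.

Σ(b_i − a_i)² = 644·(10)² = 64400.
c = 2t²/64400 = 2·1045²/64400 = 33.9138.

33.914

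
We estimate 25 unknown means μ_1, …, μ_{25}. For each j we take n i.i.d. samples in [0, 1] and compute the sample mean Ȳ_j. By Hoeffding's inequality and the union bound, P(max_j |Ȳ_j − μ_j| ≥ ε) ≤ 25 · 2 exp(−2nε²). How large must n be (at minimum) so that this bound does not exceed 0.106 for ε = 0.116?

229

Need 2·25·exp(−2nε²) ≤ 0.106, i.e. exp(−2nε²) ≤ 0.106/50.
So 2nε² ≥ ln(50/0.106) = 6.156339.
Hence n ≥ 6.156339/(2·0.116²) = 228.758.
The smallest integer n is 229.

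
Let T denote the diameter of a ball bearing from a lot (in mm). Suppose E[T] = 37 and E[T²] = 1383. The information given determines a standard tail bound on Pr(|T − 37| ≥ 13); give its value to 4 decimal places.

The first two moments determine the variance, so Chebyshev's inequality is the sharpest standard bound available.
Var(T) = E[T²] − (E[T])² = 1383 − 1369 = 14.
Chebyshev's inequality: Pr(|T − μ| ≥ t) ≤ Var(T)/t² = 14/169 = 0.0828.

0.0828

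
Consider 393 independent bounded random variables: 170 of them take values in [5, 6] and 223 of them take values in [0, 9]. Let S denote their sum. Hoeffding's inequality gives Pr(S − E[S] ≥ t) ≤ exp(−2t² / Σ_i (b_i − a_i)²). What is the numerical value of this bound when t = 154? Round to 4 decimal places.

0.0742

Σ(b_i − a_i)² = 170·1² + 223·9² = 18233.
Exponent = 2·154² / 18233 = 2.60144.
Bound = exp(−2.60144) = 0.07417.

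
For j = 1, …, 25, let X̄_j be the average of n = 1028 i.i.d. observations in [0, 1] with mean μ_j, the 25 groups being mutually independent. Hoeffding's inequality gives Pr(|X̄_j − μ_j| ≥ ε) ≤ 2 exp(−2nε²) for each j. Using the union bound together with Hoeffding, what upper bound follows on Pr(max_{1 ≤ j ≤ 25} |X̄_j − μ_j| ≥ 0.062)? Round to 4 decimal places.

0.0185

Per-experiment Hoeffding bound: 2·exp(−2·1028·0.062²) = 2·exp(−7.90326) = 0.00073907.
Union bound over 25 events: 25·0.00073907 = 0.01848.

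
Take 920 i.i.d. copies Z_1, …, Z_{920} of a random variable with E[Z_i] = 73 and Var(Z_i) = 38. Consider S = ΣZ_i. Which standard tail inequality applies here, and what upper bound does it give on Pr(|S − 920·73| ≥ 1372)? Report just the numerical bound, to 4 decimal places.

0.0186

With mean and variance of each term known, Chebyshev's inequality bounds the deviation of the sum (or sample mean).
Var(S) = n·Var(Z_i) = 920·38 = 34960.
Chebyshev: Pr(|S − 920·73| ≥ 1372) ≤ Var(S)/1372² = 34960/1882384 = 0.0186.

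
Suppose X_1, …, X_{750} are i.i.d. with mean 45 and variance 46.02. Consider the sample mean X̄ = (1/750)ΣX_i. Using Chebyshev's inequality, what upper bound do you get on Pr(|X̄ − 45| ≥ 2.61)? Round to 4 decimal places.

Var(X̄) = Var(X_i)/n = 46.02/750 = 0.06136.
Chebyshev: Pr(|X̄ − 45| ≥ 2.61) ≤ Var(X̄)/(2.61)² = 46.02/(750·2.61²) = 0.0090.

0.0090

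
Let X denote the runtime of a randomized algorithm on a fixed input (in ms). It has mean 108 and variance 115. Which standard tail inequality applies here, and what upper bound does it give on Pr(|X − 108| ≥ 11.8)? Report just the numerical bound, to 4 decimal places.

0.8259

Mean and variance are known, so Chebyshev's inequality applies.
Chebyshev: Pr(|X − μ| ≥ t) ≤ Var(X)/t².
Bound = 115 / 139.24 = 0.8259.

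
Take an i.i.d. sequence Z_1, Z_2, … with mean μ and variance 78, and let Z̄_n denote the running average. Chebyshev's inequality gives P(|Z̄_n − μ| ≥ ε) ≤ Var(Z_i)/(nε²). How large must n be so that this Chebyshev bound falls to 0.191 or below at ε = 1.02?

393

Require 78/(n·1.02²) ≤ 0.191, i.e. n ≥ 78/(0.191·1.02²) = 392.519.
The smallest integer n is 393.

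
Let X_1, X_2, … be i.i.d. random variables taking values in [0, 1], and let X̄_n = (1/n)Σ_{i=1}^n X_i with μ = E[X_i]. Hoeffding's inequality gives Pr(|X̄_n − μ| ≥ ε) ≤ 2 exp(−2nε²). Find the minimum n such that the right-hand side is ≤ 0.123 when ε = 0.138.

Require 2·exp(−2nε²) ≤ 0.123, i.e. 2nε² ≥ ln(2/0.123) = 2.788718.
So n ≥ 2.788718 / (2·0.138²) = 73.218.
The smallest integer n is 74.

74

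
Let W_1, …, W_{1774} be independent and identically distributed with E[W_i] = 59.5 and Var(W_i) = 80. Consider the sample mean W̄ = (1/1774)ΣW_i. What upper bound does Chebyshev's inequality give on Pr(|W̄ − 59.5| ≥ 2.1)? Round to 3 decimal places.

Var(W̄) = Var(W_i)/n = 80/1774 = 0.045096.
Chebyshev: Pr(|W̄ − 59.5| ≥ 2.1) ≤ Var(W̄)/(2.1)² = 80/(1774·2.1²) = 0.0102.

0.010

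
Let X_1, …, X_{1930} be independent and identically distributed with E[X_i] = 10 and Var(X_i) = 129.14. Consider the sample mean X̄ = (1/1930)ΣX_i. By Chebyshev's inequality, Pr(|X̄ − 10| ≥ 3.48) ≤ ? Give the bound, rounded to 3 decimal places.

Var(X̄) = Var(X_i)/n = 129.14/1930 = 0.066912.
Chebyshev: Pr(|X̄ − 10| ≥ 3.48) ≤ Var(X̄)/(3.48)² = 129.14/(1930·3.48²) = 0.0055.

0.006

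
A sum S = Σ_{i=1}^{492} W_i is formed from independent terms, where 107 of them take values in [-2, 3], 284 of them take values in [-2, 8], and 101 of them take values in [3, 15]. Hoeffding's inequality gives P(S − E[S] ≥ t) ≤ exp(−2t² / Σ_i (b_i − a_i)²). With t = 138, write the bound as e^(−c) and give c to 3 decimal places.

0.835

Σ(b_i − a_i)² = 107·5² + 284·10² + 101·12² = 45619.
c = 2t² / 45619 = 2·138² / 45619 = 0.8349.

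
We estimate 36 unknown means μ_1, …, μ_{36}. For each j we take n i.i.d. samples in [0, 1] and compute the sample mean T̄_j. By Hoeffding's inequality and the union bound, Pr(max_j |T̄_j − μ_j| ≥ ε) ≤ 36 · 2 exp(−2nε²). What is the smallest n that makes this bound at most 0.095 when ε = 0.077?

Need 2·36·exp(−2nε²) ≤ 0.095, i.e. exp(−2nε²) ≤ 0.095/72.
So 2nε² ≥ ln(72/0.095) = 6.630545.
Hence n ≥ 6.630545/(2·0.077²) = 559.162.
The smallest integer n is 560.

560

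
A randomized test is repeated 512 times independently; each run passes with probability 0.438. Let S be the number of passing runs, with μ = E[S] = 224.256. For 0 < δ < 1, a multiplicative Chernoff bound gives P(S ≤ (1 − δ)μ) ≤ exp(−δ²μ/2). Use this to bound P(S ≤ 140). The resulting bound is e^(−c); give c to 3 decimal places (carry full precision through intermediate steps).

15.828

Write 140 = (1 − δ)μ, so δ = 1 − 140/224.256 = 0.3757135…
Then the exponent is δ²μ/2 = (μ − 140)²/(2μ) = 15.828057.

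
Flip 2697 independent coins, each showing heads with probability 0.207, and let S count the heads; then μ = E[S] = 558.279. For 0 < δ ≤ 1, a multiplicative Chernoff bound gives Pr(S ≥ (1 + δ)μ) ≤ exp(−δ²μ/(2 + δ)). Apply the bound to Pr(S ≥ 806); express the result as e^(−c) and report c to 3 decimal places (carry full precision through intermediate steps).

Write 806 = (1 + δ)μ, so δ = 806/558.279 − 1 = 0.4437226…
Then the exponent is δ²μ/(2 + δ) = (806 − μ)² / (μ·(2 + δ)) = 44.980311.

44.980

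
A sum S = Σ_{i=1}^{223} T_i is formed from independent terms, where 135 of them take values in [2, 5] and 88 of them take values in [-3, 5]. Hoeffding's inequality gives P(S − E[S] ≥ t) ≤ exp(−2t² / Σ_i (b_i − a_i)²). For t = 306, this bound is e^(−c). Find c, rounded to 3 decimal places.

27.351

Σ(b_i − a_i)² = 135·3² + 88·8² = 6847.
c = 2t² / 6847 = 2·306² / 6847 = 27.3510.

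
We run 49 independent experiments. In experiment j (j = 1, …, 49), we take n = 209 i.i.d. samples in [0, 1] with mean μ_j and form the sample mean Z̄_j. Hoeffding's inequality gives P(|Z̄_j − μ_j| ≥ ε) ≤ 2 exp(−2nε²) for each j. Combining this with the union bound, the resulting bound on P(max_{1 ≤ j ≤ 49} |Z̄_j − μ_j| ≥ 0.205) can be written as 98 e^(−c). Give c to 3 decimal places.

17.566

Union bound over the 49 events: P(max_{1 ≤ j ≤ 49} |Z̄_j − μ_j| ≥ 0.205) ≤ 49·2·exp(−2nε²) = 98 exp(−2·209·0.205²).
So c = 2·209·0.205² = 17.5664.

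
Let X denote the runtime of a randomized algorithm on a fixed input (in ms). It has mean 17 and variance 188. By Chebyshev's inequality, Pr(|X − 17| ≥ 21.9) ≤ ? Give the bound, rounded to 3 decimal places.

Chebyshev: Pr(|X − μ| ≥ t) ≤ Var(X)/t².
Bound = 188 / 479.61 = 0.3920.

0.392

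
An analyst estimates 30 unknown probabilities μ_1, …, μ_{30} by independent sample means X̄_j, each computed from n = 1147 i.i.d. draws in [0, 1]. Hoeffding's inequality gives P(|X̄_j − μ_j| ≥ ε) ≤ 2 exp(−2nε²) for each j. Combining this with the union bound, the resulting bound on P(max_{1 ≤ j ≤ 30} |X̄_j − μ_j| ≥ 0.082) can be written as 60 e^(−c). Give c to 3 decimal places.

Union bound over the 30 events: P(max_{1 ≤ j ≤ 30} |X̄_j − μ_j| ≥ 0.082) ≤ 30·2·exp(−2nε²) = 60 exp(−2·1147·0.082²).
So c = 2·1147·0.082² = 15.4249.

15.425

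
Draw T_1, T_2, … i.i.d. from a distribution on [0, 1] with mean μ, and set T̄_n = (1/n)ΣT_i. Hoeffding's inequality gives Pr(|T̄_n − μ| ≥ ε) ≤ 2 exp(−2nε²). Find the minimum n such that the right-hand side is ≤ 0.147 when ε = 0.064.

319

Require 2·exp(−2nε²) ≤ 0.147, i.e. 2nε² ≥ ln(2/0.147) = 2.610470.
So n ≥ 2.610470 / (2·0.064²) = 318.661.
The smallest integer n is 319.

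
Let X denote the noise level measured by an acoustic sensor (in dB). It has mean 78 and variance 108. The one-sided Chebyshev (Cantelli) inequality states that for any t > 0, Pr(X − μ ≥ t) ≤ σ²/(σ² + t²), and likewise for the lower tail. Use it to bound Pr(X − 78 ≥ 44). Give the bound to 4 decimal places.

Here σ² = 108 and t = 44, so σ² + t² = 2044.
Cantelli's bound: 108/2044 = 0.0528.

0.0528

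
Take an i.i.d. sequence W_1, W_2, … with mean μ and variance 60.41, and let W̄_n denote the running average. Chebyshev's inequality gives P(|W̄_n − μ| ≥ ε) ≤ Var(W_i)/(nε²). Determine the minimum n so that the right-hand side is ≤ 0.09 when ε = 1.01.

658

Require 60.41/(n·1.01²) ≤ 0.09, i.e. n ≥ 60.41/(0.09·1.01²) = 657.996.
The smallest integer n is 658.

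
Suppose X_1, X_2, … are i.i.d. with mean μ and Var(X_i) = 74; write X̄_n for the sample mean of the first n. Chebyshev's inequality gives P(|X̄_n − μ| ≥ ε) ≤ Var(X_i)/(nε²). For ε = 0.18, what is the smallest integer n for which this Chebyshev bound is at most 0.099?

23071

Require 74/(n·0.18²) ≤ 0.099, i.e. n ≥ 74/(0.099·0.18²) = 23070.208.
The smallest integer n is 23071.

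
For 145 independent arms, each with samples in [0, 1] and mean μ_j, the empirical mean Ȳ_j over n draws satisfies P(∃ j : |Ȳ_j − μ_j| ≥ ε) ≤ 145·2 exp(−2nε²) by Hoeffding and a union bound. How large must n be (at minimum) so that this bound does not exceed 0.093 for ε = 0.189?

113

Need 2·145·exp(−2nε²) ≤ 0.093, i.e. exp(−2nε²) ≤ 0.093/290.
So 2nε² ≥ ln(290/0.093) = 8.045037.
Hence n ≥ 8.045037/(2·0.189²) = 112.609.
The smallest integer n is 113.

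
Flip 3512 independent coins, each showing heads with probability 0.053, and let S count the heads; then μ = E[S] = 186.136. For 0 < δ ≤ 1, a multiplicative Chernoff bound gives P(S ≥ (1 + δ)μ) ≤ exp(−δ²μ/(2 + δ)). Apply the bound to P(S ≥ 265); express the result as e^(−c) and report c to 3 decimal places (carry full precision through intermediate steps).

Write 265 = (1 + δ)μ, so δ = 265/186.136 − 1 = 0.4236902…
Then the exponent is δ²μ/(2 + δ) = (265 − μ)² / (μ·(2 + δ)) = 13.786376.

13.786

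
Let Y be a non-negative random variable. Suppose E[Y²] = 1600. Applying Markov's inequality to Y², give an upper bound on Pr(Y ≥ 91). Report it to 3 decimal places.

0.193

Since Y ≥ 0, the event {Y ≥ 91} is the same as {Y² ≥ 8281}.
Markov's inequality applied to Y² gives Pr(Y² ≥ 8281) ≤ E[Y²]/8281 = 1600/8281 = 0.1932.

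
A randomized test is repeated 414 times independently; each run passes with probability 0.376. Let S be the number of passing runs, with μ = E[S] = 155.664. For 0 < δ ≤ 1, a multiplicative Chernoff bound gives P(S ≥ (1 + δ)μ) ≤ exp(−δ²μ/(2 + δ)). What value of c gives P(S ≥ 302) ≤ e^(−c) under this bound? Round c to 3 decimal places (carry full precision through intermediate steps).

46.790

Write 302 = (1 + δ)μ, so δ = 302/155.664 − 1 = 0.9400761…
Then the exponent is δ²μ/(2 + δ) = (302 − μ)² / (μ·(2 + δ)) = 46.790276.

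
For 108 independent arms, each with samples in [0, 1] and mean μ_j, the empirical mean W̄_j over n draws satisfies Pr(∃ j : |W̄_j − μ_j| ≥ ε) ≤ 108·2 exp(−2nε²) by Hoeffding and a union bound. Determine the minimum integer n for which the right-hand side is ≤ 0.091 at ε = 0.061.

1045

Need 2·108·exp(−2nε²) ≤ 0.091, i.e. exp(−2nε²) ≤ 0.091/216.
So 2nε² ≥ ln(216/0.091) = 7.772174.
Hence n ≥ 7.772174/(2·0.061²) = 1044.366.
The smallest integer n is 1045.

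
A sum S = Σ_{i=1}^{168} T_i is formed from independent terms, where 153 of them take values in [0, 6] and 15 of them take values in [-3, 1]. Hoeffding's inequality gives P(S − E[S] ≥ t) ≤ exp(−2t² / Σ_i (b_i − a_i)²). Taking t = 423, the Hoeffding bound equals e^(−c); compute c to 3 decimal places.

Σ(b_i − a_i)² = 153·6² + 15·4² = 5748.
c = 2t² / 5748 = 2·423² / 5748 = 62.2578.

62.258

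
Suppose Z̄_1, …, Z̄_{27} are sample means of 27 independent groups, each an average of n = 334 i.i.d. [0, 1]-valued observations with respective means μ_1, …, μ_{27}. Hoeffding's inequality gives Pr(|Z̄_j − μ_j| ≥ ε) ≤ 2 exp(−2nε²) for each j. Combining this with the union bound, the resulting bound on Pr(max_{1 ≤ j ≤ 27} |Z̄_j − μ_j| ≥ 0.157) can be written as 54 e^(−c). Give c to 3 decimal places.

16.466

Union bound over the 27 events: Pr(max_{1 ≤ j ≤ 27} |Z̄_j − μ_j| ≥ 0.157) ≤ 27·2·exp(−2nε²) = 54 exp(−2·334·0.157²).
So c = 2·334·0.157² = 16.4655.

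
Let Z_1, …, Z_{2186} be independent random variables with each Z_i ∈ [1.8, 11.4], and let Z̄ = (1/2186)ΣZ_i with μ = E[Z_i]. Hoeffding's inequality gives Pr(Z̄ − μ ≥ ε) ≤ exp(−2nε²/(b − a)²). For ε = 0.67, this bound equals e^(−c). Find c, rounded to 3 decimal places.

c = 2nε²/(b − a)² = 2·2186·0.67² / 9.6² = 21.2955.

21.295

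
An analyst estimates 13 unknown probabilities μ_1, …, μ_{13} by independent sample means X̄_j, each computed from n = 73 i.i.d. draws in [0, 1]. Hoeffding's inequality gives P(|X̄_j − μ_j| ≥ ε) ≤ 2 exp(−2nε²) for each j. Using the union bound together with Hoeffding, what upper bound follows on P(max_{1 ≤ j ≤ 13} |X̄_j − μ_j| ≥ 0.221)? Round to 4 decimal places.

0.0208

Per-experiment Hoeffding bound: 2·exp(−2·73·0.221²) = 2·exp(−7.13079) = 0.0016002.
Union bound over 13 events: 13·0.0016002 = 0.02080.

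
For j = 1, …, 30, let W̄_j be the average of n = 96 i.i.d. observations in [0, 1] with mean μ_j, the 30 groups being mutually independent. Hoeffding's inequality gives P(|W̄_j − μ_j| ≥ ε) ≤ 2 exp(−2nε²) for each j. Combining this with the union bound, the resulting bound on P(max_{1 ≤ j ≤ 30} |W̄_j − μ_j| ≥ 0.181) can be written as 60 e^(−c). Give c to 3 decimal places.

6.290

Union bound over the 30 events: P(max_{1 ≤ j ≤ 30} |W̄_j − μ_j| ≥ 0.181) ≤ 30·2·exp(−2nε²) = 60 exp(−2·96·0.181²).
So c = 2·96·0.181² = 6.2901.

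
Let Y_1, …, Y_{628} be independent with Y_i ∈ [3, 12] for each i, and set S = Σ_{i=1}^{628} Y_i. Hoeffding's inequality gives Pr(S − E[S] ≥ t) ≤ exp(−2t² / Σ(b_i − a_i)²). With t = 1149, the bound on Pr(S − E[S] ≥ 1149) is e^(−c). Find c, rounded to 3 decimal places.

51.907

Σ(b_i − a_i)² = 628·(9)² = 50868.
c = 2t²/50868 = 2·1149²/50868 = 51.9069.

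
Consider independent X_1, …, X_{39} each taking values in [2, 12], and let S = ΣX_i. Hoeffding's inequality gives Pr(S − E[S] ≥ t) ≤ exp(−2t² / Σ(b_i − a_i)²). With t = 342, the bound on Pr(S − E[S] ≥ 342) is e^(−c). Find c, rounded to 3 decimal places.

59.982

Σ(b_i − a_i)² = 39·(10)² = 3900.
c = 2t²/3900 = 2·342²/3900 = 59.9815.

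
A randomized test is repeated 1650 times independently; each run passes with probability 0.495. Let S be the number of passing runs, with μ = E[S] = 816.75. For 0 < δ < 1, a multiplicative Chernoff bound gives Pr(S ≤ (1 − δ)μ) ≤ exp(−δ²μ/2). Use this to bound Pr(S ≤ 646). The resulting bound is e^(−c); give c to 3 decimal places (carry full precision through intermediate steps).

17.849

Write 646 = (1 − δ)μ, so δ = 1 − 646/816.75 = 0.2090603…
Then the exponent is δ²μ/2 = (μ − 646)²/(2μ) = 17.848523.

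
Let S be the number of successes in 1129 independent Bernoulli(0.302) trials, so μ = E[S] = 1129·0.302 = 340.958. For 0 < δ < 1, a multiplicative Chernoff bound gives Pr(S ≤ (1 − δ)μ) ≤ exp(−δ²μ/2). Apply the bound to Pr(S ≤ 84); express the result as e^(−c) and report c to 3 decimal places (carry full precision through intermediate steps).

Write 84 = (1 − δ)μ, so δ = 1 − 84/340.958 = 0.7536353…
Then the exponent is δ²μ/2 = (μ − 84)²/(2μ) = 96.826316.

96.826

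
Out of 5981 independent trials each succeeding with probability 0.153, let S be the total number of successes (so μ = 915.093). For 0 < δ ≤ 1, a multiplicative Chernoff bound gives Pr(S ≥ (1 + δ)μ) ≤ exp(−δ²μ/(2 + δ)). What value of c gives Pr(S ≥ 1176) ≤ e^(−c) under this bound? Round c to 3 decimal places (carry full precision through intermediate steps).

32.554

Write 1176 = (1 + δ)μ, so δ = 1176/915.093 − 1 = 0.2851153…
Then the exponent is δ²μ/(2 + δ) = (1176 − μ)² / (μ·(2 + δ)) = 32.553532.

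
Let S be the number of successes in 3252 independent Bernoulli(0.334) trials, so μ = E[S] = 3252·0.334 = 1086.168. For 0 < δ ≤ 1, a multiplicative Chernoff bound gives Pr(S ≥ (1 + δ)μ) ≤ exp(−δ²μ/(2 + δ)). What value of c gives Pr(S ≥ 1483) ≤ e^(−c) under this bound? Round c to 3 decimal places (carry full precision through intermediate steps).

61.294

Write 1483 = (1 + δ)μ, so δ = 1483/1086.168 − 1 = 0.3653505…
Then the exponent is δ²μ/(2 + δ) = (1483 − μ)² / (μ·(2 + δ)) = 61.294410.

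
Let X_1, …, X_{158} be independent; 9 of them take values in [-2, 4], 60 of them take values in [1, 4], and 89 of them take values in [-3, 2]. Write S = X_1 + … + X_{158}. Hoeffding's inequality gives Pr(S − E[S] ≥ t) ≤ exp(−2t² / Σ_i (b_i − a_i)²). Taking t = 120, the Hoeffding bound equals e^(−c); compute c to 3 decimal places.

9.323

Σ(b_i − a_i)² = 9·6² + 60·3² + 89·5² = 3089.
c = 2t² / 3089 = 2·120² / 3089 = 9.3234.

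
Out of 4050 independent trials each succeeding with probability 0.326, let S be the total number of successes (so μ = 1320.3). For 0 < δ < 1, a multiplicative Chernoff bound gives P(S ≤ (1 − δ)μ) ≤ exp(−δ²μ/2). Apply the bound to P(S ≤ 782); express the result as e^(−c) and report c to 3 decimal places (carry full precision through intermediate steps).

109.735

Write 782 = (1 − δ)μ, so δ = 1 − 782/1320.3 = 0.4077104…
Then the exponent is δ²μ/2 = (μ − 782)²/(2μ) = 109.735246.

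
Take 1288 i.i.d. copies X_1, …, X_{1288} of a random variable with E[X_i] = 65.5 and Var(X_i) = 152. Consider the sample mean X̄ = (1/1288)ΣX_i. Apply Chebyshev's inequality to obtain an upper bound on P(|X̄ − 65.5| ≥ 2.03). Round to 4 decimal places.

0.0286

Var(X̄) = Var(X_i)/n = 152/1288 = 0.11801.
Chebyshev: P(|X̄ − 65.5| ≥ 2.03) ≤ Var(X̄)/(2.03)² = 152/(1288·2.03²) = 0.0286.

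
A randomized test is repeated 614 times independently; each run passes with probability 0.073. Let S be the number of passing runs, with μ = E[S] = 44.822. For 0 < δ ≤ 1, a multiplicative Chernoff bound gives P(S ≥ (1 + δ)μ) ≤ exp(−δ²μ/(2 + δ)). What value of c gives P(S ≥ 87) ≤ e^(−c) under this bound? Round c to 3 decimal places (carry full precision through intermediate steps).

13.495

Write 87 = (1 + δ)μ, so δ = 87/44.822 − 1 = 0.9410111…
Then the exponent is δ²μ/(2 + δ) = (87 − μ)² / (μ·(2 + δ)) = 13.495347.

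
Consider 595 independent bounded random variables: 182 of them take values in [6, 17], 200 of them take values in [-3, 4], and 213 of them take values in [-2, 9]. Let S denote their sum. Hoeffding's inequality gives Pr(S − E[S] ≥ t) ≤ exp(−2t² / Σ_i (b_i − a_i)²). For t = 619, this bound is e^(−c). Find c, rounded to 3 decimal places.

Σ(b_i − a_i)² = 182·11² + 200·7² + 213·11² = 57595.
c = 2t² / 57595 = 2·619² / 57595 = 13.3054.

13.305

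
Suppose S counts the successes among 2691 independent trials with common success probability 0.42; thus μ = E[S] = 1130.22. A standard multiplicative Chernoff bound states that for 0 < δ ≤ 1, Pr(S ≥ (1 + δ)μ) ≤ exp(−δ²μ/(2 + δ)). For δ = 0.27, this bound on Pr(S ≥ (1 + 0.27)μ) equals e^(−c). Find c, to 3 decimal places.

36.296

c = δ²μ/(2 + δ) = 0.27²·1130.22/(2 + 0.27) = 36.2965.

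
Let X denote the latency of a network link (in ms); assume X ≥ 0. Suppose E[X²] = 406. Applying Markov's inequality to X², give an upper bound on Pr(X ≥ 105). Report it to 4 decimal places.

0.0368

Since X ≥ 0, the event {X ≥ 105} is the same as {X² ≥ 11025}.
Markov's inequality applied to X² gives Pr(X² ≥ 11025) ≤ E[X²]/11025 = 406/11025 = 0.0368.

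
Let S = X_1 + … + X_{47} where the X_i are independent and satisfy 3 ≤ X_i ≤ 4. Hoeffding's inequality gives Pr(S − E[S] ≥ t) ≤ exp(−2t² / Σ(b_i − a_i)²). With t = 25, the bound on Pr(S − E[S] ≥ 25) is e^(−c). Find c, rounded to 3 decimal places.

Σ(b_i − a_i)² = 47·(1)² = 47.
c = 2t²/47 = 2·25²/47 = 26.5957.

26.596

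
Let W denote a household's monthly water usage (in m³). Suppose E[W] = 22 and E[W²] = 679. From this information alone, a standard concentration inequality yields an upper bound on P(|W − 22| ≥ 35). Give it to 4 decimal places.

The first two moments determine the variance, so Chebyshev's inequality is the sharpest standard bound available.
Var(W) = E[W²] − (E[W])² = 679 − 484 = 195.
Chebyshev's inequality: P(|W − μ| ≥ t) ≤ Var(W)/t² = 195/1225 = 0.1592.

0.1592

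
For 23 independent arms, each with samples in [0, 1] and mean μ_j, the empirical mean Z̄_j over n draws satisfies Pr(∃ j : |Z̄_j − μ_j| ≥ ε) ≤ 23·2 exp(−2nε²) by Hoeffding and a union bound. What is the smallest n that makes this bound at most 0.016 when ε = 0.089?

503

Need 2·23·exp(−2nε²) ≤ 0.016, i.e. exp(−2nε²) ≤ 0.016/46.
So 2nε² ≥ ln(46/0.016) = 7.963808.
Hence n ≥ 7.963808/(2·0.089²) = 502.702.
The smallest integer n is 503.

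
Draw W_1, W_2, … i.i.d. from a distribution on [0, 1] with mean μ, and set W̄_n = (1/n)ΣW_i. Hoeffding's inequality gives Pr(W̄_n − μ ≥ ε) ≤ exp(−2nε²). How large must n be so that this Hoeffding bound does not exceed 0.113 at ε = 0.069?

229

Require exp(−2nε²) ≤ 0.113, i.e. 2nε² ≥ ln(1/0.113) = 2.180367.
So n ≥ 2.180367 / (2·0.069²) = 228.982.
The smallest integer n is 229.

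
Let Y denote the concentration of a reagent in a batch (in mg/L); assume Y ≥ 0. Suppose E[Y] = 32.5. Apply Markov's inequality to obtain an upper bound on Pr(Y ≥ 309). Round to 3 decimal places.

Markov's inequality: for a non-negative random variable, Pr(Y ≥ a) ≤ E[Y]/a.
Here E[Y] = 32.5 and a = 309, so the bound is 32.5/309 = 0.1052.

0.105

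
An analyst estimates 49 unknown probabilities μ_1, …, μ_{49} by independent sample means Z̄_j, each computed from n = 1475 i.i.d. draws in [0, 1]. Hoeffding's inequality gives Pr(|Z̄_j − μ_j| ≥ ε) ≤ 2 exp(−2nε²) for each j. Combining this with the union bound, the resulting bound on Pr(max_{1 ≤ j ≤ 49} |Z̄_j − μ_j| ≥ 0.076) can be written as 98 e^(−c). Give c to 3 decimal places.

Union bound over the 49 events: Pr(max_{1 ≤ j ≤ 49} |Z̄_j − μ_j| ≥ 0.076) ≤ 49·2·exp(−2nε²) = 98 exp(−2·1475·0.076²).
So c = 2·1475·0.076² = 17.0392.

17.039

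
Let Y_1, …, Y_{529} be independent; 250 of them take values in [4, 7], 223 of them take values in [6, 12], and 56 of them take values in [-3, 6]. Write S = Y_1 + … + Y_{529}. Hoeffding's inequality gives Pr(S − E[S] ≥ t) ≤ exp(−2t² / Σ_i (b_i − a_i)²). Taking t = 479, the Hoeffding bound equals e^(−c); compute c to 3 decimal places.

30.976

Σ(b_i − a_i)² = 250·3² + 223·6² + 56·9² = 14814.
c = 2t² / 14814 = 2·479² / 14814 = 30.9762.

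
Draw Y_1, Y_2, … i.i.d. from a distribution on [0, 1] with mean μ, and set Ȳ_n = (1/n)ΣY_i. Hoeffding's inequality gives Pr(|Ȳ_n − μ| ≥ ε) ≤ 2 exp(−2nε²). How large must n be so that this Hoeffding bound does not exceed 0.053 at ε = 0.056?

579

Require 2·exp(−2nε²) ≤ 0.053, i.e. 2nε² ≥ ln(2/0.053) = 3.630611.
So n ≥ 3.630611 / (2·0.056²) = 578.860.
The smallest integer n is 579.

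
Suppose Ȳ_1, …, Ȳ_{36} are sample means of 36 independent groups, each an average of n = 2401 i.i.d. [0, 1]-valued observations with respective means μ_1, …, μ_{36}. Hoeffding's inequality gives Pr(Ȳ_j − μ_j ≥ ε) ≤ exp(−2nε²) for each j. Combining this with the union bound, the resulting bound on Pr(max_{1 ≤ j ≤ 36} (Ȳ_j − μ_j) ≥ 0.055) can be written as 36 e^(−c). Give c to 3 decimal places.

14.526

Union bound over the 36 events: Pr(max_{1 ≤ j ≤ 36} (Ȳ_j − μ_j) ≥ 0.055) ≤ 36·exp(−2nε²) = 36 exp(−2·2401·0.055²).
So c = 2·2401·0.055² = 14.5260.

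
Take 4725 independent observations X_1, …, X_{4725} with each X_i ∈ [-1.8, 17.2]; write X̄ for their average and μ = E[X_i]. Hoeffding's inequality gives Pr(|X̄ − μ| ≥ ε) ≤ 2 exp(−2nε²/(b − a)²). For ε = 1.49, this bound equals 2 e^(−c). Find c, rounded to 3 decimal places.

58.116

c = 2nε²/(b − a)² = 2·4725·1.49² / 19² = 58.1162.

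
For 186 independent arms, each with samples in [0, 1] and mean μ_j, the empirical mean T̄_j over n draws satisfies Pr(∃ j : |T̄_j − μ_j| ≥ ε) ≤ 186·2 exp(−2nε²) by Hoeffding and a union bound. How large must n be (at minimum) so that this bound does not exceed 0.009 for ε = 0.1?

Need 2·186·exp(−2nε²) ≤ 0.009, i.e. exp(−2nε²) ≤ 0.009/372.
So 2nε² ≥ ln(372/0.009) = 10.629425.
Hence n ≥ 10.629425/(2·0.1²) = 531.471.
The smallest integer n is 532.

532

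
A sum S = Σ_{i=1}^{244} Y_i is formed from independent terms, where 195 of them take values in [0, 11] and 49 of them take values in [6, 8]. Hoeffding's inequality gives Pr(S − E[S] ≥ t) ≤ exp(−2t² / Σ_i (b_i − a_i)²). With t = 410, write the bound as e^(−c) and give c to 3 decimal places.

14.131

Σ(b_i − a_i)² = 195·11² + 49·2² = 23791.
c = 2t² / 23791 = 2·410² / 23791 = 14.1314.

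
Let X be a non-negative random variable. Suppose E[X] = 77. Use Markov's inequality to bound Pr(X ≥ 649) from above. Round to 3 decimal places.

0.119

Markov's inequality: for a non-negative random variable, Pr(X ≥ a) ≤ E[X]/a.
Here E[X] = 77 and a = 649, so the bound is 77/649 = 0.1186.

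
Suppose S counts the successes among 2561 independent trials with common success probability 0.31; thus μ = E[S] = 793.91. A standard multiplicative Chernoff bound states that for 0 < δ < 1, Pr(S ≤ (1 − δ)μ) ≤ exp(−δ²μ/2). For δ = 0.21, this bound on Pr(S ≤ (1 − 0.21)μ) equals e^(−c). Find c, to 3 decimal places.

17.506

c = δ²μ/2 = 0.21²·793.91/2 = 17.5057.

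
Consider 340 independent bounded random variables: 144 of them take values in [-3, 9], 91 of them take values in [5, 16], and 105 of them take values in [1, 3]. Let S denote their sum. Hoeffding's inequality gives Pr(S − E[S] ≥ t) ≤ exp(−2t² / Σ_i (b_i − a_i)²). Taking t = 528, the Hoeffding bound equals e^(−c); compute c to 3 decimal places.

Σ(b_i − a_i)² = 144·12² + 91·11² + 105·2² = 32167.
c = 2t² / 32167 = 2·528² / 32167 = 17.3335.

17.334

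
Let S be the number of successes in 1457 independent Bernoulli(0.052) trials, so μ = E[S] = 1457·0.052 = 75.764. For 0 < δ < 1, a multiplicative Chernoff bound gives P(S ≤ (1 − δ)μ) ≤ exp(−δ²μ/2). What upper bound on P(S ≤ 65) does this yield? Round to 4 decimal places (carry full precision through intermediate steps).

0.4655

Write 65 = (1 − δ)μ, so δ = 1 − 65/75.764 = 0.1420728…
Then the exponent is δ²μ/2 = (μ − 65)²/(2μ) = 0.764636.
Bound = exp(−0.764636) = 0.46550.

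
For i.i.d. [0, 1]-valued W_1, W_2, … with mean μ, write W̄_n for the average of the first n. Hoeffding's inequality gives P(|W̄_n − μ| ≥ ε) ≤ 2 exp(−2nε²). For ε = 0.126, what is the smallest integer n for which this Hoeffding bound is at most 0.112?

Require 2·exp(−2nε²) ≤ 0.112, i.e. 2nε² ≥ ln(2/0.112) = 2.882404.
So n ≥ 2.882404 / (2·0.126²) = 90.779.
The smallest integer n is 91.

91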